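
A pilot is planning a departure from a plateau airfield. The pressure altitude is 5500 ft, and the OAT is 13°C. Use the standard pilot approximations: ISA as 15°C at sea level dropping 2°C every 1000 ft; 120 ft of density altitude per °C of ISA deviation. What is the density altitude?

ISA temperature at 5500 ft = 15 − 2 × (5500/1000) = 4°C.
ISA deviation = 13 − 4 = +9°C.
Density altitude = 5500 + 120 × (9) = 5500 + (+1080) = 6580 ft.

6580 ft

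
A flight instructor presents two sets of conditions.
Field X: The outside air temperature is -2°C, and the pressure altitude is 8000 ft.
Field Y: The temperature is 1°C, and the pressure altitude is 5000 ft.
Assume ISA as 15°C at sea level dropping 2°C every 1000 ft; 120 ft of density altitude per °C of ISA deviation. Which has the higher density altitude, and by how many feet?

Field X by 3360 ft

Field X: ISA temp = -1°C, deviation -1°C, DA = 8000 + 120 × (-1) = 7880 ft.
Field Y: ISA temp = 5°C, deviation -4°C, DA = 5000 + 120 × (-4) = 4520 ft.
Field X is higher by 7880 − 4520 = 3360 ft.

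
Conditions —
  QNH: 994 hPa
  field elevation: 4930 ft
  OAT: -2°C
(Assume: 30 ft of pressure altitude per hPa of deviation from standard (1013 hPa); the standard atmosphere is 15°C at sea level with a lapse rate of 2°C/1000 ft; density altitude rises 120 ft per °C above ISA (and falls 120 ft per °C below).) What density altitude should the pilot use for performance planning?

Pressure altitude = 4930 + (1013 − 994) × 30 = 4930 + (+570) = 5500 ft.
ISA temperature at 5500 ft = 15 − 2 × (5500/1000) = 4°C.
ISA deviation = -2 − 4 = -6°C.
Density altitude = 5500 + 120 × (-6) = 4780 ft.

4780 ft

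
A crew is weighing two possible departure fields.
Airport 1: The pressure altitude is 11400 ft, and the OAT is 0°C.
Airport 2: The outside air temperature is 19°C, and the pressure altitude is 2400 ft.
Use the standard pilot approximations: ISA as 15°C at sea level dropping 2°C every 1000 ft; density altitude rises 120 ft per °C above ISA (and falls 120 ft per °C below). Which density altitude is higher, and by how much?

Airport 1: ISA temp = -7.8°C, deviation +7.8°C, DA = 11400 + 120 × 7.8 = 12336 ft.
Airport 2: ISA temp = 10.2°C, deviation +8.8°C, DA = 2400 + 120 × 8.8 = 3456 ft.
Airport 1 is higher by 12336 − 3456 = 8880 ft.

Airport 1 by 8880 ft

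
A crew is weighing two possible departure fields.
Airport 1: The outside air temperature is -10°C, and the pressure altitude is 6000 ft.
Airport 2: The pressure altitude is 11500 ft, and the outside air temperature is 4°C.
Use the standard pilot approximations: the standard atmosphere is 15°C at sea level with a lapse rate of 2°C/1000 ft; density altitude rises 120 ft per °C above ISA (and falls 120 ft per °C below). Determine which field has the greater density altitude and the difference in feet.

Airport 1: ISA temp = 3°C, deviation -13°C, DA = 6000 + 120 × (-13) = 4440 ft.
Airport 2: ISA temp = -8°C, deviation +12°C, DA = 11500 + 120 × 12 = 12940 ft.
Airport 2 is higher by 12940 − 4440 = 8500 ft.

Airport 2 by 8500 ft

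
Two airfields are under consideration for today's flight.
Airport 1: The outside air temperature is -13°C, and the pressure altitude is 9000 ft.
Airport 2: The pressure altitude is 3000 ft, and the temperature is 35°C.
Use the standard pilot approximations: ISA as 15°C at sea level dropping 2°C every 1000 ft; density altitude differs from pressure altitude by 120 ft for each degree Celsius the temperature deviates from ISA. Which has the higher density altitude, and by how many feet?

Airport 1 by 1680 ft

Airport 1: ISA temp = -3°C, deviation -10°C, DA = 9000 + 120 × (-10) = 7800 ft.
Airport 2: ISA temp = 9°C, deviation +26°C, DA = 3000 + 120 × 26 = 6120 ft.
Airport 1 is higher by 7800 − 6120 = 1680 ft.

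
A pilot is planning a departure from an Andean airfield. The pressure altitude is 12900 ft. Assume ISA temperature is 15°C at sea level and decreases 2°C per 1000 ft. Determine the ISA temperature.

ISA temperature = 15 − 2 × (12900/1000) = 15 − 25.8 = -10.8°C.

-10.8°C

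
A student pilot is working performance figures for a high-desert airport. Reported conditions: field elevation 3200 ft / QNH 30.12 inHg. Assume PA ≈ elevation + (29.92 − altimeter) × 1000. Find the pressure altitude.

3000 ft

Pressure correction = (29.92 − 30.12) × 1000 = -200 ft.
Pressure altitude = 3200 + (-200) = 3000 ft.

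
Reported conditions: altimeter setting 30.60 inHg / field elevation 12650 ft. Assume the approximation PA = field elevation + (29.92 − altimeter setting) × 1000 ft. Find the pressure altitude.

11970 ft

Pressure correction = (29.92 − 30.60) × 1000 = -680 ft.
Pressure altitude = 12650 + (-680) = 11970 ft.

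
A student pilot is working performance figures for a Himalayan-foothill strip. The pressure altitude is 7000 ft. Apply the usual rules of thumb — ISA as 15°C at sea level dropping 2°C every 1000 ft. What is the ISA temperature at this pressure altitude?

1°C

ISA temperature = 15 − 2 × (7000/1000) = 15 − 14 = 1°C.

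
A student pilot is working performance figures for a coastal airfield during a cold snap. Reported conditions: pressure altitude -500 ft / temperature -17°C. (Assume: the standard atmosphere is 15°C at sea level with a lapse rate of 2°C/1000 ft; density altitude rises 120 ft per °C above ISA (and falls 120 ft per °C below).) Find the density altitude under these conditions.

ISA temperature at -500 ft = 15 − 2 × (-500/1000) = 16°C.
ISA deviation = -17 − 16 = -33°C.
Density altitude = -500 + 120 × (-33) = -500 + (-3960) = -4460 ft.

-4460 ft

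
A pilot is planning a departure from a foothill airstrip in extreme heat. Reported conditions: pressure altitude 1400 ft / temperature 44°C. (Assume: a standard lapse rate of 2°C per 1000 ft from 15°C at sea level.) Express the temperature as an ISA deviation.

ISA+31.8°C

ISA temperature at 1400 ft = 15 − 2 × (1400/1000) = 12.2°C.
Deviation = OAT − ISA = 44 − 12.2 = +31.8°C.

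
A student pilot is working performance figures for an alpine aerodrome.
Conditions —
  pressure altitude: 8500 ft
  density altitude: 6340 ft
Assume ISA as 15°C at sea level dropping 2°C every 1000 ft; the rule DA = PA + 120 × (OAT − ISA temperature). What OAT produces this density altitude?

-20°C

Density altitude − pressure altitude = 6340 − 8500 = -2160 ft.
At 120 ft/°C that is an ISA deviation of -2160/120 = -18°C.
ISA temperature at 8500 ft = 15 − 2 × (8500/1000) = -2°C.
OAT = ISA + deviation = -2 + (-18) = -20°C.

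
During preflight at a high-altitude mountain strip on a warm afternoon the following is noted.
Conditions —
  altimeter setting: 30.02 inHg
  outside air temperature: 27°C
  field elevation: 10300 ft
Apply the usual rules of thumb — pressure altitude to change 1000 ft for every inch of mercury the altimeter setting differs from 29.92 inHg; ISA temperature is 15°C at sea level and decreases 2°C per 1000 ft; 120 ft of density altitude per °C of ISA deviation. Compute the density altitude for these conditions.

Pressure altitude = 10300 + (29.92 − 30.02) × 1000 = 10300 + (-100) = 10200 ft.
ISA temperature at 10200 ft = 15 − 2 × (10200/1000) = -5.4°C.
ISA deviation = 27 − (-5.4) = +32.4°C.
Density altitude = 10200 + 120 × (32.4) = 14088 ft.

14088 ft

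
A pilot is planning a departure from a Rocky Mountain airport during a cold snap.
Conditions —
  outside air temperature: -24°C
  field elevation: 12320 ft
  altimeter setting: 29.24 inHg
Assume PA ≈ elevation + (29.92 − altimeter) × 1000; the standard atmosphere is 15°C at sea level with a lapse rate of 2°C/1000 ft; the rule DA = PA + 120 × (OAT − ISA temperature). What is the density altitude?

11440 ft

Pressure altitude = 12320 + (29.92 − 29.24) × 1000 = 12320 + (+680) = 13000 ft.
ISA temperature at 13000 ft = 15 − 2 × (13000/1000) = -11°C.
ISA deviation = -24 − (-11) = -13°C.
Density altitude = 13000 + 120 × (-13) = 11440 ft.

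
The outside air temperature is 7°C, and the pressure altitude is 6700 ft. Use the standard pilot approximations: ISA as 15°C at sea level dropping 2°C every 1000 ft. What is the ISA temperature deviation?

ISA+5.4°C

ISA temperature at 6700 ft = 15 − 2 × (6700/1000) = 1.6°C.
Deviation = OAT − ISA = 7 − 1.6 = +5.4°C.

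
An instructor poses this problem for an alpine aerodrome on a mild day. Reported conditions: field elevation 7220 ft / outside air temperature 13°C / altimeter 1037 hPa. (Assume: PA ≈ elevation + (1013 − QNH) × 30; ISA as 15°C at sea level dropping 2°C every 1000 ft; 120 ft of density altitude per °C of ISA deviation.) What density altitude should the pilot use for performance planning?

7820 ft

Pressure altitude = 7220 + (1013 − 1037) × 30 = 7220 + (-720) = 6500 ft.
ISA temperature at 6500 ft = 15 − 2 × (6500/1000) = 2°C.
ISA deviation = 13 − 2 = +11°C.
Density altitude = 6500 + 120 × (11) = 7820 ft.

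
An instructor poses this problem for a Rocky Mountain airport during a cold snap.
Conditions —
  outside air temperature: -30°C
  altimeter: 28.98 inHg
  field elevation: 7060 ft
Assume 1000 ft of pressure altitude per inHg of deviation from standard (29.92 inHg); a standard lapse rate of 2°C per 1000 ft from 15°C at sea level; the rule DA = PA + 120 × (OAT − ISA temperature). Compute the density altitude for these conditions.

Pressure altitude = 7060 + (29.92 − 28.98) × 1000 = 7060 + (+940) = 8000 ft.
ISA temperature at 8000 ft = 15 − 2 × (8000/1000) = -1°C.
ISA deviation = -30 − (-1) = -29°C.
Density altitude = 8000 + 120 × (-29) = 4520 ft.

4520 ft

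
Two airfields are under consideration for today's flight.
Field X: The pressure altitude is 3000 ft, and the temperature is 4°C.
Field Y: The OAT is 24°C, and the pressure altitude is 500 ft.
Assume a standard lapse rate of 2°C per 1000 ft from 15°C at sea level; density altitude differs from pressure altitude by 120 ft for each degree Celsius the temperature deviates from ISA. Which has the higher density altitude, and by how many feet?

Field X by 700 ft

Field X: ISA temp = 9°C, deviation -5°C, DA = 3000 + 120 × (-5) = 2400 ft.
Field Y: ISA temp = 14°C, deviation +10°C, DA = 500 + 120 × 10 = 1700 ft.
Field X is higher by 2400 − 1700 = 700 ft.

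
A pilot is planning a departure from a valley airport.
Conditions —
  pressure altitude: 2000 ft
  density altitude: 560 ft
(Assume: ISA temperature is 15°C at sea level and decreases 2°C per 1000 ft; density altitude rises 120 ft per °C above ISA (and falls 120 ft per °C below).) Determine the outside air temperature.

-1°C

Density altitude − pressure altitude = 560 − 2000 = -1440 ft.
At 120 ft/°C that is an ISA deviation of -1440/120 = -12°C.
ISA temperature at 2000 ft = 15 − 2 × (2000/1000) = 11°C.
OAT = ISA + deviation = 11 + (-12) = -1°C.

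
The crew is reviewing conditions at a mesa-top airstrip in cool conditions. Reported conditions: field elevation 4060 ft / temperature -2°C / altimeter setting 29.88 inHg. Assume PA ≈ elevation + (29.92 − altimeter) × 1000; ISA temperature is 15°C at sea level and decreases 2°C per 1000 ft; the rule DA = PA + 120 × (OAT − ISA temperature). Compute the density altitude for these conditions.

Pressure altitude = 4060 + (29.92 − 29.88) × 1000 = 4060 + (+40) = 4100 ft.
ISA temperature at 4100 ft = 15 − 2 × (4100/1000) = 6.8°C.
ISA deviation = -2 − 6.8 = -8.8°C.
Density altitude = 4100 + 120 × (-8.8) = 3044 ft.

3044 ft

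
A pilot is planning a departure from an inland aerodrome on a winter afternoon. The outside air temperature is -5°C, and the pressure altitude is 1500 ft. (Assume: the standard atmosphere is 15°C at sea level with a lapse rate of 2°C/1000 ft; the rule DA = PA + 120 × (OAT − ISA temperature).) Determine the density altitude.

-540 ft

ISA temperature at 1500 ft = 15 − 2 × (1500/1000) = 12°C.
ISA deviation = -5 − 12 = -17°C.
Density altitude = 1500 + 120 × (-17) = 1500 + (-2040) = -540 ft.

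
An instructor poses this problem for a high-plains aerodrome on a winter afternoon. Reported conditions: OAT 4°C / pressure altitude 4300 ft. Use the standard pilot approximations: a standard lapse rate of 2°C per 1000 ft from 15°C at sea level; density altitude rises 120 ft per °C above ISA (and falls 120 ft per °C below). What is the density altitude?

4012 ft

ISA temperature at 4300 ft = 15 − 2 × (4300/1000) = 6.4°C.
ISA deviation = 4 − 6.4 = -2.4°C.
Density altitude = 4300 + 120 × (-2.4) = 4300 + (-288) = 4012 ft.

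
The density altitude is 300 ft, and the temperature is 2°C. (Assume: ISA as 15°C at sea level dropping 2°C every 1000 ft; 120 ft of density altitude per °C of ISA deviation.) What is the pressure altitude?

1500 ft

DA = PA + 120 × (OAT − (15 − 2·PA/1000)) = PA + 120·OAT − 1800 + 0.24·PA = 1.24·PA + 120·OAT − 1800.
So 1.24·PA = 300 − 120 × 2 + 1800 = 1860.
PA = 1860 / 1.24 = 1500 ft.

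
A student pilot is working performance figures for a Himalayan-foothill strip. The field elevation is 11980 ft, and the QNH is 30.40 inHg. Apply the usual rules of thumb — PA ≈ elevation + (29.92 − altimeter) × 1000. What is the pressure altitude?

11500 ft

Pressure correction = (29.92 − 30.40) × 1000 = -480 ft.
Pressure altitude = 11980 + (-480) = 11500 ft.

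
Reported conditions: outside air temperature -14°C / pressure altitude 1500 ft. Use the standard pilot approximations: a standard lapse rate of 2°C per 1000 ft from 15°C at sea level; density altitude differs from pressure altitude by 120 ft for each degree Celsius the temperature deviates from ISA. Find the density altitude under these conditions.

-1620 ft

ISA temperature at 1500 ft = 15 − 2 × (1500/1000) = 12°C.
ISA deviation = -14 − 12 = -26°C.
Density altitude = 1500 + 120 × (-26) = 1500 + (-3120) = -1620 ft.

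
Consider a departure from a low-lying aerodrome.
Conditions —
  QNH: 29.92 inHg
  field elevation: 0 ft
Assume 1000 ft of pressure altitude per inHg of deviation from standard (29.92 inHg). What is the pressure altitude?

0 ft

Pressure correction = (29.92 − 29.92) × 1000 = 0 ft.
Pressure altitude = 0 + (0) = 0 ft.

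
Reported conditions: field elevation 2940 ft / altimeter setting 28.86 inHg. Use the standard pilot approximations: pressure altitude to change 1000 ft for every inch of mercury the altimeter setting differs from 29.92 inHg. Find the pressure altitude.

4000 ft

Pressure correction = (29.92 − 28.86) × 1000 = +1060 ft.
Pressure altitude = 2940 + (+1060) = 4000 ft.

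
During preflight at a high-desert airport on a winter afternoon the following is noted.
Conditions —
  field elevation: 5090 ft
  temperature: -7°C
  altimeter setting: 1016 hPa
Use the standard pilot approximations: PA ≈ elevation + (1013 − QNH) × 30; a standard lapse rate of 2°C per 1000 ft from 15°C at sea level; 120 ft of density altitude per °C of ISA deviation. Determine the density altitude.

3560 ft

Pressure altitude = 5090 + (1013 − 1016) × 30 = 5090 + (-90) = 5000 ft.
ISA temperature at 5000 ft = 15 − 2 × (5000/1000) = 5°C.
ISA deviation = -7 − 5 = -12°C.
Density altitude = 5000 + 120 × (-12) = 3560 ft.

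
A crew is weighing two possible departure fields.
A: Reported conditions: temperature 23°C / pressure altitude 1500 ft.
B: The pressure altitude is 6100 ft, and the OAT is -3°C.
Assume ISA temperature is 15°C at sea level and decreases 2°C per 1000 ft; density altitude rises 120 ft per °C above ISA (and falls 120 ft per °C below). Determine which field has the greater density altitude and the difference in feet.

B by 2584 ft

A: ISA temp = 12°C, deviation +11°C, DA = 1500 + 120 × 11 = 2820 ft.
B: ISA temp = 2.8°C, deviation -5.8°C, DA = 6100 + 120 × (-5.8) = 5404 ft.
B is higher by 5404 − 2820 = 2584 ft.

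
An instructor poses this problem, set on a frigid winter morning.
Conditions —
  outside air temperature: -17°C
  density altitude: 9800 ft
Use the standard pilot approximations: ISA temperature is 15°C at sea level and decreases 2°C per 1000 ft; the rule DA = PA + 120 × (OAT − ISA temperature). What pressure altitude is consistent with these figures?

11000 ft

DA = PA + 120 × (OAT − (15 − 2·PA/1000)) = PA + 120·OAT − 1800 + 0.24·PA = 1.24·PA + 120·OAT − 1800.
So 1.24·PA = 9800 − 120 × (-17) + 1800 = 13640.
PA = 13640 / 1.24 = 11000 ft.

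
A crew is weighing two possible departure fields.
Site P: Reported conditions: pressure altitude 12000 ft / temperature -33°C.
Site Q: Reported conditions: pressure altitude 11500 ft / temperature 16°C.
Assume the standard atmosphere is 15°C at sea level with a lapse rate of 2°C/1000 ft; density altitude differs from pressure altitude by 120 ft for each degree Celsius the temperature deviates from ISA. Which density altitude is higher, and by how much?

Site P: ISA temp = -9°C, deviation -24°C, DA = 12000 + 120 × (-24) = 9120 ft.
Site Q: ISA temp = -8°C, deviation +24°C, DA = 11500 + 120 × 24 = 14380 ft.
Site Q is higher by 14380 − 9120 = 5260 ft.

Site Q by 5260 ft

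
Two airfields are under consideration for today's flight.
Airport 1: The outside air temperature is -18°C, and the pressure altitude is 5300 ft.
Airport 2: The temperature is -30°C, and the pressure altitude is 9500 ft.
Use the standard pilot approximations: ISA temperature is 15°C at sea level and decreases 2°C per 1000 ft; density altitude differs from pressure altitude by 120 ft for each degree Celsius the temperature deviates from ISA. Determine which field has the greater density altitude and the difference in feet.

Airport 1: ISA temp = 4.4°C, deviation -22.4°C, DA = 5300 + 120 × (-22.4) = 2612 ft.
Airport 2: ISA temp = -4°C, deviation -26°C, DA = 9500 + 120 × (-26) = 6380 ft.
Airport 2 is higher by 6380 − 2612 = 3768 ft.

Airport 2 by 3768 ft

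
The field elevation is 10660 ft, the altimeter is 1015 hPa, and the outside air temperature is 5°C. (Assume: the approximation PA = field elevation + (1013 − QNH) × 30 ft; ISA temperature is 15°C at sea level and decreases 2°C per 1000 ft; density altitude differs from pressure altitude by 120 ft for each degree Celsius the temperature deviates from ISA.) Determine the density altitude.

Pressure altitude = 10660 + (1013 − 1015) × 30 = 10660 + (-60) = 10600 ft.
ISA temperature at 10600 ft = 15 − 2 × (10600/1000) = -6.2°C.
ISA deviation = 5 − (-6.2) = +11.2°C.
Density altitude = 10600 + 120 × (11.2) = 11944 ft.

11944 ft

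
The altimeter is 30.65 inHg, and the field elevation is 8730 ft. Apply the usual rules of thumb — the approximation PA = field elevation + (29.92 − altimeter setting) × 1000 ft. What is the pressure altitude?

Pressure correction = (29.92 − 30.65) × 1000 = -730 ft.
Pressure altitude = 8730 + (-730) = 8000 ft.

8000 ft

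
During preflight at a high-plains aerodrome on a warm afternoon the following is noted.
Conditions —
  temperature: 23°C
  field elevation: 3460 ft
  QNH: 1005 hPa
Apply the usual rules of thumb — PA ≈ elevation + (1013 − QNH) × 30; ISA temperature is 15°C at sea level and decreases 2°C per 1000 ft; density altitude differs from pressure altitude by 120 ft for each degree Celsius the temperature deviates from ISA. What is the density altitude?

5548 ft

Pressure altitude = 3460 + (1013 − 1005) × 30 = 3460 + (+240) = 3700 ft.
ISA temperature at 3700 ft = 15 − 2 × (3700/1000) = 7.6°C.
ISA deviation = 23 − 7.6 = +15.4°C.
Density altitude = 3700 + 120 × (15.4) = 5548 ft.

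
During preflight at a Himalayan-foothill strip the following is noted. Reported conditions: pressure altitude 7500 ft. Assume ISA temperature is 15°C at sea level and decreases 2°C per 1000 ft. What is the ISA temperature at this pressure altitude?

ISA temperature = 15 − 2 × (7500/1000) = 15 − 15 = 0°C.

0°C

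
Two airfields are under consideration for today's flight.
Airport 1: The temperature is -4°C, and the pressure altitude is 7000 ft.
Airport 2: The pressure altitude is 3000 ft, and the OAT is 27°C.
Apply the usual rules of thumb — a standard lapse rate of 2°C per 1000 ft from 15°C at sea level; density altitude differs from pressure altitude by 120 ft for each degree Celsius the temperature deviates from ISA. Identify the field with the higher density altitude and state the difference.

Airport 1 by 1240 ft

Airport 1: ISA temp = 1°C, deviation -5°C, DA = 7000 + 120 × (-5) = 6400 ft.
Airport 2: ISA temp = 9°C, deviation +18°C, DA = 3000 + 120 × 18 = 5160 ft.
Airport 1 is higher by 6400 − 5160 = 1240 ft.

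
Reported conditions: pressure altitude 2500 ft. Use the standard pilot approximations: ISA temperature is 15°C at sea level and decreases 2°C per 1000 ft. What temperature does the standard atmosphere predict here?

10°C

ISA temperature = 15 − 2 × (2500/1000) = 15 − 5 = 10°C.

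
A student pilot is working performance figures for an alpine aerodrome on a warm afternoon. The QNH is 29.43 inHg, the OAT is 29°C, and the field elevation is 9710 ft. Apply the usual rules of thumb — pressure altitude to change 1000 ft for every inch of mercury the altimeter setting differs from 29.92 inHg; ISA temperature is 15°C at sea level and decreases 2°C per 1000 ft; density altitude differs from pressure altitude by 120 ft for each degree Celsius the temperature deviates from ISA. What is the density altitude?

Pressure altitude = 9710 + (29.92 − 29.43) × 1000 = 9710 + (+490) = 10200 ft.
ISA temperature at 10200 ft = 15 − 2 × (10200/1000) = -5.4°C.
ISA deviation = 29 − (-5.4) = +34.4°C.
Density altitude = 10200 + 120 × (34.4) = 14328 ft.

14328 ft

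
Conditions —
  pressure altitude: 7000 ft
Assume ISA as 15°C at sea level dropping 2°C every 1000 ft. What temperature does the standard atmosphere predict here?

1°C

ISA temperature = 15 − 2 × (7000/1000) = 15 − 14 = 1°C.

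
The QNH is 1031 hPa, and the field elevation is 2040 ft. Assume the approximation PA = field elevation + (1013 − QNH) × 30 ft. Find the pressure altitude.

1500 ft

Pressure correction = (1013 − 1031) × 30 = -540 ft.
Pressure altitude = 2040 + (-540) = 1500 ft.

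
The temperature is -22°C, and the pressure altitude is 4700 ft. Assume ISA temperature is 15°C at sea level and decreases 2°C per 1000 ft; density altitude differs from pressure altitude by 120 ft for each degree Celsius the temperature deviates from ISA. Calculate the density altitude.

1388 ft

ISA temperature at 4700 ft = 15 − 2 × (4700/1000) = 5.6°C.
ISA deviation = -22 − 5.6 = -27.6°C.
Density altitude = 4700 + 120 × (-27.6) = 4700 + (-3312) = 1388 ft.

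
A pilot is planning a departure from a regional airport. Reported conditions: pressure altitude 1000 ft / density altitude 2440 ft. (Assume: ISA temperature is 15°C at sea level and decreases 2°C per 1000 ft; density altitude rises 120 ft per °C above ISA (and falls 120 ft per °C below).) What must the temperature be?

25°C

Density altitude − pressure altitude = 2440 − 1000 = +1440 ft.
At 120 ft/°C that is an ISA deviation of 1440/120 = +12°C.
ISA temperature at 1000 ft = 15 − 2 × (1000/1000) = 13°C.
OAT = ISA + deviation = 13 + (+12) = 25°C.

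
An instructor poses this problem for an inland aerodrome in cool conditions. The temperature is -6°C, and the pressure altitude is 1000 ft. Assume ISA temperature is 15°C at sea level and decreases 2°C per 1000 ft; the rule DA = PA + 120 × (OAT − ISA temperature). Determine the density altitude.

-1280 ft

ISA temperature at 1000 ft = 15 − 2 × (1000/1000) = 13°C.
ISA deviation = -6 − 13 = -19°C.
Density altitude = 1000 + 120 × (-19) = 1000 + (-2280) = -1280 ft.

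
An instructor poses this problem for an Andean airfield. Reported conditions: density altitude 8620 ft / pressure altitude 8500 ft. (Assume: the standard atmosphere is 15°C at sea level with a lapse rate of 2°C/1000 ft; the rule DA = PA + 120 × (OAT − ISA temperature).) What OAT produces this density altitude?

-1°C

Density altitude − pressure altitude = 8620 − 8500 = +120 ft.
At 120 ft/°C that is an ISA deviation of 120/120 = +1°C.
ISA temperature at 8500 ft = 15 − 2 × (8500/1000) = -2°C.
OAT = ISA + deviation = -2 + (+1) = -1°C.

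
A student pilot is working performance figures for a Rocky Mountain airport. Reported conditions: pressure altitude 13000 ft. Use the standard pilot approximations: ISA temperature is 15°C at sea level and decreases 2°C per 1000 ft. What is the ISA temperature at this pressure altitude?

ISA temperature = 15 − 2 × (13000/1000) = 15 − 26 = -11°C.

-11°C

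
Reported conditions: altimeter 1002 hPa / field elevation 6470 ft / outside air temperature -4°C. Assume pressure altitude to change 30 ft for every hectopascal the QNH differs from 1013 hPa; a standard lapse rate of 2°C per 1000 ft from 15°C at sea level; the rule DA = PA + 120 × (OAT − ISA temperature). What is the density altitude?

Pressure altitude = 6470 + (1013 − 1002) × 30 = 6470 + (+330) = 6800 ft.
ISA temperature at 6800 ft = 15 − 2 × (6800/1000) = 1.4°C.
ISA deviation = -4 − 1.4 = -5.4°C.
Density altitude = 6800 + 120 × (-5.4) = 6152 ft.

6152 ft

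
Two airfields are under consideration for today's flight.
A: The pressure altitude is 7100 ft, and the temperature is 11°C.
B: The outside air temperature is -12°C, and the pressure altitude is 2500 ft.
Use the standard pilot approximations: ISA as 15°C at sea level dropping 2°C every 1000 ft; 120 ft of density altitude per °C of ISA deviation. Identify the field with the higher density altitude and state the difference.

A by 8464 ft

A: ISA temp = 0.8°C, deviation +10.2°C, DA = 7100 + 120 × 10.2 = 8324 ft.
B: ISA temp = 10°C, deviation -22°C, DA = 2500 + 120 × (-22) = -140 ft.
A is higher by 8324 − (-140) = 8464 ft.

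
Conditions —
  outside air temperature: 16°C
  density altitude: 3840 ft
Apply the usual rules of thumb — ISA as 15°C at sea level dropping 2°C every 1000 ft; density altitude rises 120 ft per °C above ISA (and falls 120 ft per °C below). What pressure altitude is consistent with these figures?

DA = PA + 120 × (OAT − (15 − 2·PA/1000)) = PA + 120·OAT − 1800 + 0.24·PA = 1.24·PA + 120·OAT − 1800.
So 1.24·PA = 3840 − 120 × 16 + 1800 = 3720.
PA = 3720 / 1.24 = 3000 ft.

3000 ft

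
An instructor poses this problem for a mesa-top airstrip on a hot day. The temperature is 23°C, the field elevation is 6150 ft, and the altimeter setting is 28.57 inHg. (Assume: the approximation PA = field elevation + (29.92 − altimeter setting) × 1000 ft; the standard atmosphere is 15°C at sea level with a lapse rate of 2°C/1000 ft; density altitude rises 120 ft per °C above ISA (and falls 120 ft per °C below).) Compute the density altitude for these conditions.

10260 ft

Pressure altitude = 6150 + (29.92 − 28.57) × 1000 = 6150 + (+1350) = 7500 ft.
ISA temperature at 7500 ft = 15 − 2 × (7500/1000) = 0°C.
ISA deviation = 23 − 0 = +23°C.
Density altitude = 7500 + 120 × (23) = 10260 ft.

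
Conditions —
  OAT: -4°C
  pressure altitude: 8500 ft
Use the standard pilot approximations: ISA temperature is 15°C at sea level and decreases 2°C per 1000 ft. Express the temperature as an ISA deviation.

ISA temperature at 8500 ft = 15 − 2 × (8500/1000) = -2°C.
Deviation = OAT − ISA = -4 − (-2) = -2°C.

ISA-2°C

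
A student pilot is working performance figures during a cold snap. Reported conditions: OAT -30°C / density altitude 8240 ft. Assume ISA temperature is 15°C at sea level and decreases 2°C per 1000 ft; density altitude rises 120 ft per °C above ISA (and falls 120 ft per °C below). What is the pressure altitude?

DA = PA + 120 × (OAT − (15 − 2·PA/1000)) = PA + 120·OAT − 1800 + 0.24·PA = 1.24·PA + 120·OAT − 1800.
So 1.24·PA = 8240 − 120 × (-30) + 1800 = 13640.
PA = 13640 / 1.24 = 11000 ft.

11000 ft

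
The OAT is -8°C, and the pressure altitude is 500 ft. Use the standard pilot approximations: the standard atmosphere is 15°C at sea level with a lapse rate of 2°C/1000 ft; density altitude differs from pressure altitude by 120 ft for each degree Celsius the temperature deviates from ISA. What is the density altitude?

ISA temperature at 500 ft = 15 − 2 × (500/1000) = 14°C.
ISA deviation = -8 − 14 = -22°C.
Density altitude = 500 + 120 × (-22) = 500 + (-2640) = -2140 ft.

-2140 ft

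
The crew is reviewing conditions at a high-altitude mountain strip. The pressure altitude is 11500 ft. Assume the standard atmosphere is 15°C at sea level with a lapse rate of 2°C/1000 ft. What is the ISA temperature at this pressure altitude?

ISA temperature = 15 − 2 × (11500/1000) = 15 − 23 = -8°C.

-8°C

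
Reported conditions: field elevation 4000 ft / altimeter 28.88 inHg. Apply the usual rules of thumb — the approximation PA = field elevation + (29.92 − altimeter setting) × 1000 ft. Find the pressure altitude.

5040 ft

Pressure correction = (29.92 − 28.88) × 1000 = +1040 ft.
Pressure altitude = 4000 + (+1040) = 5040 ft.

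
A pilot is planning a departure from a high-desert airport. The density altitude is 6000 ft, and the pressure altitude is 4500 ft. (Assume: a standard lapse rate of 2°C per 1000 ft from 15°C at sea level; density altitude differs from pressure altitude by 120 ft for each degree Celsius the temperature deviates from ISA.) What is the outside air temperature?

18.5°C

Density altitude − pressure altitude = 6000 − 4500 = +1500 ft.
At 120 ft/°C that is an ISA deviation of 1500/120 = +12.5°C.
ISA temperature at 4500 ft = 15 − 2 × (4500/1000) = 6°C.
OAT = ISA + deviation = 6 + (+12.5) = 18.5°C.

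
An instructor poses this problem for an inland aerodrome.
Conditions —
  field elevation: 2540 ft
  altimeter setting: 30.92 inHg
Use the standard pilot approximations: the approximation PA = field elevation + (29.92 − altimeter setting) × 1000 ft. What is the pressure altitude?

1540 ft

Pressure correction = (29.92 − 30.92) × 1000 = -1000 ft.
Pressure altitude = 2540 + (-1000) = 1540 ft.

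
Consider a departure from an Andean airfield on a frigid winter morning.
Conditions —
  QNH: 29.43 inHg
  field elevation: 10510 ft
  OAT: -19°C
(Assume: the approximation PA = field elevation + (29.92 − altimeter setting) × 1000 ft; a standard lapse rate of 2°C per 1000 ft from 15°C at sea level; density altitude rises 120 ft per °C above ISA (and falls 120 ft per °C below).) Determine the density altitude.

Pressure altitude = 10510 + (29.92 − 29.43) × 1000 = 10510 + (+490) = 11000 ft.
ISA temperature at 11000 ft = 15 − 2 × (11000/1000) = -7°C.
ISA deviation = -19 − (-7) = -12°C.
Density altitude = 11000 + 120 × (-12) = 9560 ft.

9560 ft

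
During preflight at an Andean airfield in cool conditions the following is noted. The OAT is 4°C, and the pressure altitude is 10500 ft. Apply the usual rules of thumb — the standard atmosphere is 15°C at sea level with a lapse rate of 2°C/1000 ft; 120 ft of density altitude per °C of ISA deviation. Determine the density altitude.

ISA temperature at 10500 ft = 15 − 2 × (10500/1000) = -6°C.
ISA deviation = 4 − (-6) = +10°C.
Density altitude = 10500 + 120 × (10) = 10500 + (+1200) = 11700 ft.

11700 ft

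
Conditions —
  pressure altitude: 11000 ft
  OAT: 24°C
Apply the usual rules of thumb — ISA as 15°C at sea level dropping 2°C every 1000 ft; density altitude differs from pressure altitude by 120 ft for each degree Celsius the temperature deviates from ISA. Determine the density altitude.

ISA temperature at 11000 ft = 15 − 2 × (11000/1000) = -7°C.
ISA deviation = 24 − (-7) = +31°C.
Density altitude = 11000 + 120 × (31) = 11000 + (+3720) = 14720 ft.

14720 ft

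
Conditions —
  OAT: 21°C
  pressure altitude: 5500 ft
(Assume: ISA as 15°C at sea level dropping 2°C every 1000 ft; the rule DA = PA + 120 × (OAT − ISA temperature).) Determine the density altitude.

ISA temperature at 5500 ft = 15 − 2 × (5500/1000) = 4°C.
ISA deviation = 21 − 4 = +17°C.
Density altitude = 5500 + 120 × (17) = 5500 + (+2040) = 7540 ft.

7540 ft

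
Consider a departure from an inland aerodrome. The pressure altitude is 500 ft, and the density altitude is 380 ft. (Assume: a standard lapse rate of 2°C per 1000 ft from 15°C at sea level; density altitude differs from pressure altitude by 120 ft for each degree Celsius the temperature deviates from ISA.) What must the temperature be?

Density altitude − pressure altitude = 380 − 500 = -120 ft.
At 120 ft/°C that is an ISA deviation of -120/120 = -1°C.
ISA temperature at 500 ft = 15 − 2 × (500/1000) = 14°C.
OAT = ISA + deviation = 14 + (-1) = 13°C.

13°C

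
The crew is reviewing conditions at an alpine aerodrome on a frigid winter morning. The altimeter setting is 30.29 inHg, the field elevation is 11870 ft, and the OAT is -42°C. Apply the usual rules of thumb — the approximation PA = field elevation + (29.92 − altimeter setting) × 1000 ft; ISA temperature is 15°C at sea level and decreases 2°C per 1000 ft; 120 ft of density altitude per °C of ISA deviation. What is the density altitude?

Pressure altitude = 11870 + (29.92 − 30.29) × 1000 = 11870 + (-370) = 11500 ft.
ISA temperature at 11500 ft = 15 − 2 × (11500/1000) = -8°C.
ISA deviation = -42 − (-8) = -34°C.
Density altitude = 11500 + 120 × (-34) = 7420 ft.

7420 ft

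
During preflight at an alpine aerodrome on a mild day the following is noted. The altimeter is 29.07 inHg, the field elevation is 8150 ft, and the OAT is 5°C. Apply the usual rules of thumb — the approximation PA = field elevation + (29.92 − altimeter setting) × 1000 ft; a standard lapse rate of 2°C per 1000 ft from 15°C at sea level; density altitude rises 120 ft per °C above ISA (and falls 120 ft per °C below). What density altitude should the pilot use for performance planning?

9960 ft

Pressure altitude = 8150 + (29.92 − 29.07) × 1000 = 8150 + (+850) = 9000 ft.
ISA temperature at 9000 ft = 15 − 2 × (9000/1000) = -3°C.
ISA deviation = 5 − (-3) = +8°C.
Density altitude = 9000 + 120 × (8) = 9960 ft.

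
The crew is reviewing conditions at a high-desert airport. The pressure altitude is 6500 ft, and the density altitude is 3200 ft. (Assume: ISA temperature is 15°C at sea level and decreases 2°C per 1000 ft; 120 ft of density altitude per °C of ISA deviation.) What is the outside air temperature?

-25.5°C

Density altitude − pressure altitude = 3200 − 6500 = -3300 ft.
At 120 ft/°C that is an ISA deviation of -3300/120 = -27.5°C.
ISA temperature at 6500 ft = 15 − 2 × (6500/1000) = 2°C.
OAT = ISA + deviation = 2 + (-27.5) = -25.5°C.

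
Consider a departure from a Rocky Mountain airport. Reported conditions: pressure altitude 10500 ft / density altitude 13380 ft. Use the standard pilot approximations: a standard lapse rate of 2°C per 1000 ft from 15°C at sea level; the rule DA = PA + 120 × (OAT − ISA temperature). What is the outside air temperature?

18°C

Density altitude − pressure altitude = 13380 − 10500 = +2880 ft.
At 120 ft/°C that is an ISA deviation of 2880/120 = +24°C.
ISA temperature at 10500 ft = 15 − 2 × (10500/1000) = -6°C.
OAT = ISA + deviation = -6 + (+24) = 18°C.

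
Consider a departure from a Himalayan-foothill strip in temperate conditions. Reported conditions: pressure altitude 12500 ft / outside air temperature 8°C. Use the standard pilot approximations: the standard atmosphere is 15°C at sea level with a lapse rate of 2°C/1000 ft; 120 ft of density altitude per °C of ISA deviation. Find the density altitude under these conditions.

ISA temperature at 12500 ft = 15 − 2 × (12500/1000) = -10°C.
ISA deviation = 8 − (-10) = +18°C.
Density altitude = 12500 + 120 × (18) = 12500 + (+2160) = 14660 ft.

14660 ft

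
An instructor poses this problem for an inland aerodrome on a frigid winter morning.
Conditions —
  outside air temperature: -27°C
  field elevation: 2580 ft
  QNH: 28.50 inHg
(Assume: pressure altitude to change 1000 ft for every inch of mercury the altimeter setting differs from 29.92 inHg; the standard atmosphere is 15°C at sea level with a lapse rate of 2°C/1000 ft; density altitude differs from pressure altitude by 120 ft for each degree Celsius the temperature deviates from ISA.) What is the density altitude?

Pressure altitude = 2580 + (29.92 − 28.50) × 1000 = 2580 + (+1420) = 4000 ft.
ISA temperature at 4000 ft = 15 − 2 × (4000/1000) = 7°C.
ISA deviation = -27 − 7 = -34°C.
Density altitude = 4000 + 120 × (-34) = -80 ft.

-80 ft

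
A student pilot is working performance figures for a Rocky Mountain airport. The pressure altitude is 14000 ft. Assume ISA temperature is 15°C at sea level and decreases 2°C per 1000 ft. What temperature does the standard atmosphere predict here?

-13°C

ISA temperature = 15 − 2 × (14000/1000) = 15 − 28 = -13°C.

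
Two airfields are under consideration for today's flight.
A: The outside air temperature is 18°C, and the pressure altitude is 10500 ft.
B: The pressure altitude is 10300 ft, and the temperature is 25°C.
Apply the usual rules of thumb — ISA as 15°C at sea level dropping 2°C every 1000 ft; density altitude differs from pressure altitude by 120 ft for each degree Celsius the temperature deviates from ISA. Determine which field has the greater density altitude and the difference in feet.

B by 592 ft

A: ISA temp = -6°C, deviation +24°C, DA = 10500 + 120 × 24 = 13380 ft.
B: ISA temp = -5.6°C, deviation +30.6°C, DA = 10300 + 120 × 30.6 = 13972 ft.
B is higher by 13972 − 13380 = 592 ft.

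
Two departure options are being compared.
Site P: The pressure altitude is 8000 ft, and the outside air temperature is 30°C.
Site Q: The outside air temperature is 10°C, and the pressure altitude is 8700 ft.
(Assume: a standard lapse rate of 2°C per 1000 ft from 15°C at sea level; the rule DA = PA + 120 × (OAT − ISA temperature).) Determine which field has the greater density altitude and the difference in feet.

Site P by 1532 ft

Site P: ISA temp = -1°C, deviation +31°C, DA = 8000 + 120 × 31 = 11720 ft.
Site Q: ISA temp = -2.4°C, deviation +12.4°C, DA = 8700 + 120 × 12.4 = 10188 ft.
Site P is higher by 11720 − 10188 = 1532 ft.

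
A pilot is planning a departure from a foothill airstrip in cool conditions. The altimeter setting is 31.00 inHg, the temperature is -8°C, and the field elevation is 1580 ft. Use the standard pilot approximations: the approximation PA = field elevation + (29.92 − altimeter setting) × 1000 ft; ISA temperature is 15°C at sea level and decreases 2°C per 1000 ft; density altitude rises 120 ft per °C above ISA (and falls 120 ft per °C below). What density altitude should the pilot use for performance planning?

-2140 ft

Pressure altitude = 1580 + (29.92 − 31.00) × 1000 = 1580 + (-1080) = 500 ft.
ISA temperature at 500 ft = 15 − 2 × (500/1000) = 14°C.
ISA deviation = -8 − 14 = -22°C.
Density altitude = 500 + 120 × (-22) = -2140 ft.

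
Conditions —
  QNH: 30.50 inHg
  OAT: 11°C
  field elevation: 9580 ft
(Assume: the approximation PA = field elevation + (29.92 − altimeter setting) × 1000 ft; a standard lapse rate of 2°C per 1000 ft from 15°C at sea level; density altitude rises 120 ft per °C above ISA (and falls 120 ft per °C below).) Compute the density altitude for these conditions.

10680 ft

Pressure altitude = 9580 + (29.92 − 30.50) × 1000 = 9580 + (-580) = 9000 ft.
ISA temperature at 9000 ft = 15 − 2 × (9000/1000) = -3°C.
ISA deviation = 11 − (-3) = +14°C.
Density altitude = 9000 + 120 × (14) = 10680 ft.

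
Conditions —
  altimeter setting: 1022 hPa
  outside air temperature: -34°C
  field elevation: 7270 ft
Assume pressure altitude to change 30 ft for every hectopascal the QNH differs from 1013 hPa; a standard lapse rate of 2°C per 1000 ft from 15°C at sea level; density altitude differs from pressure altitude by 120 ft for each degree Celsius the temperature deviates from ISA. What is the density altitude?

2800 ft

Pressure altitude = 7270 + (1013 − 1022) × 30 = 7270 + (-270) = 7000 ft.
ISA temperature at 7000 ft = 15 − 2 × (7000/1000) = 1°C.
ISA deviation = -34 − 1 = -35°C.
Density altitude = 7000 + 120 × (-35) = 2800 ft.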